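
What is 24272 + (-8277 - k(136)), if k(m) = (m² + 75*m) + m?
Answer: -12837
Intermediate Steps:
k(m) = m² + 76*m
24272 + (-8277 - k(136)) = 24272 + (-8277 - 136*(76 + 136)) = 24272 + (-8277 - 136*212) = 24272 + (-8277 - 1*28832) = 24272 + (-8277 - 28832) = 24272 - 37109 = -12837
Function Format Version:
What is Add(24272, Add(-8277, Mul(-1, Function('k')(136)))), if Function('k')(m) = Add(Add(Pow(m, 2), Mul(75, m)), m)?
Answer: -12837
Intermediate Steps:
Function('k')(m) = Add(Pow(m, 2), Mul(76, m))
Add(24272, Add(-8277, Mul(-1, Function('k')(136)))) = Add(24272, Add(-8277, Mul(-1, Mul(136, Add(76, 136))))) = Add(24272, Add(-8277, Mul(-1, Mul(136, 212)))) = Add(24272, Add(-8277, Mul(-1, 28832))) = Add(24272, Add(-8277, -28832)) = Add(24272, -37109) = -12837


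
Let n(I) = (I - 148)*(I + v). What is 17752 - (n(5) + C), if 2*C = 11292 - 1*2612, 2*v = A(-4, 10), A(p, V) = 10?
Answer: 14842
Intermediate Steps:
v = 5 (v = (1/2)*10 = 5)
n(I) = (-148 + I)*(5 + I) (n(I) = (I - 148)*(I + 5) = (-148 + I)*(5 + I))
C = 4340 (C = (11292 - 1*2612)/2 = (11292 - 2612)/2 = (1/2)*8680 = 4340)
17752 - (n(5) + C) = 17752 - ((-740 + 5**2 - 143*5) + 4340) = 17752 - ((-740 + 25 - 715) + 4340) = 17752 - (-1430 + 4340) = 17752 - 1*2910 = 17752 - 2910 = 14842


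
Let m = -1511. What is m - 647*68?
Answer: -45507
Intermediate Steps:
m - 647*68 = -1511 - 647*68 = -1511 - 43996 = -45507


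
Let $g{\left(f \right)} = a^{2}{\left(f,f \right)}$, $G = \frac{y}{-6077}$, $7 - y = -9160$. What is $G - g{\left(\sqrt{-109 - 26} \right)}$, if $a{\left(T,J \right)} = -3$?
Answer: $- \frac{620}{59} \approx -10.508$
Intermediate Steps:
$y = 9167$ ($y = 7 - -9160 = 7 + 9160 = 9167$)
$G = - \frac{89}{59}$ ($G = \frac{9167}{-6077} = 9167 \left(- \frac{1}{6077}\right) = - \frac{89}{59} \approx -1.5085$)
$g{\left(f \right)} = 9$ ($g{\left(f \right)} = \left(-3\right)^{2} = 9$)
$G - g{\left(\sqrt{-109 - 26} \right)} = - \frac{89}{59} - 9 = - \frac{620}{59}$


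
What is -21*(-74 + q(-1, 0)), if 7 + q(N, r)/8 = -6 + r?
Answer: 3738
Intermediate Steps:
q(N, r) = -104 + 8*r (q(N, r) = -56 + 8*(-6 + r) = -56 + (-48 + 8*r) = -104 + 8*r)
-21*(-74 + q(-1, 0)) = -21*(-74 + (-104 + 8*0)) = -21*(-74 + (-104 + 0)) = -21*(-74 - 104) = -21*(-178) = 3738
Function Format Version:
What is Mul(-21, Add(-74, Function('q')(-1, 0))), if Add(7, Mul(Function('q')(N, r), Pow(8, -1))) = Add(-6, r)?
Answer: 3738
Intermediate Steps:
Function('q')(N, r) = Add(-104, Mul(8, r)) (Function('q')(N, r) = Add(-56, Mul(8, Add(-6, r))) = Add(-56, Add(-48, Mul(8, r))) = Add(-104, Mul(8, r)))
Mul(-21, Add(-74, Function('q')(-1, 0))) = Mul(-21, Add(-74, Add(-104, Mul(8, 0)))) = Mul(-21, Add(-74, Add(-104, 0))) = Mul(-21, Add(-74, -104)) = Mul(-21, -178) = 3738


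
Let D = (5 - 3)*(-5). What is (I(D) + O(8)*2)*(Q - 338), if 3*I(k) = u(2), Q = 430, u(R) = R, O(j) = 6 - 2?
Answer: 2392/3 ≈ 797.33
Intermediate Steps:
O(j) = 4
D = -10 (D = 2*(-5) = -10)
I(k) = ⅔ (I(k) = (⅓)*2 = ⅔)
(I(D) + O(8)*2)*(Q - 338) = (⅔ + 4*2)*(430 - 338) = (⅔ + 8)*92 = (26/3)*92 = 2392/3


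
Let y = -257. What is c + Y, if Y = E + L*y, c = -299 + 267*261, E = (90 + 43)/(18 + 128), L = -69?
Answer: 12719799/146 ≈ 87122.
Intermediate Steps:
E = 133/146 ≈ 0.91096
c = 69388 (c = -299 + 69687 = 69388)
Y = 2589151/146 (Y = 133/146 - 69*(-257) = 133/146 + 17733 = 2589151/146 ≈ 17734.)
c + Y = 69388 + 2589151/146 = 12719799/146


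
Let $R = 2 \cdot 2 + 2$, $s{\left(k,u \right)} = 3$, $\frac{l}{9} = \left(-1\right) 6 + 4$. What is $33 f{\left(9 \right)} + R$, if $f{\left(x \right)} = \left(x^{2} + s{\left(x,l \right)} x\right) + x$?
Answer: $3867$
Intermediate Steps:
$l = -18$ ($l = 9 \left(\left(-1\right) 6 + 4\right) = 9 \left(-6 + 4\right) = 9 \left(-2\right) = -18$)
$R = 6$ ($R = 4 + 2 = 6$)
$f{\left(x \right)} = x^{2} + 4 x$ ($f{\left(x \right)} = \left(x^{2} + 3 x\right) + x = x^{2} + 4 x$)
$33 f{\left(9 \right)} + R = 33 \cdot 9 \left(4 + 9\right) + 6 = 33 \cdot 9 \cdot 13 + 6 = 33 \cdot 117 + 6 = 3861 + 6 = 3867$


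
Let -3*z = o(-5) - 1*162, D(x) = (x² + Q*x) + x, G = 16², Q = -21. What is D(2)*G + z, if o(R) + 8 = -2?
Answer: -27476/3 ≈ -9158.7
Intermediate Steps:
G = 256
o(R) = -10 (o(R) = -8 - 2 = -10)
D(x) = x² - 20*x (D(x) = (x² - 21*x) + x = x² - 20*x)
z = 172/3 (z = -(-10 - 1*162)/3 = -(-10 - 162)/3 = -⅓*(-172) = 172/3 ≈ 57.333)
D(2)*G + z = (2*(-20 + 2))*256 + 172/3 = (2*(-18))*256 + 172/3 = -36*256 + 172/3 = -9216 + 172/3 = -27476/3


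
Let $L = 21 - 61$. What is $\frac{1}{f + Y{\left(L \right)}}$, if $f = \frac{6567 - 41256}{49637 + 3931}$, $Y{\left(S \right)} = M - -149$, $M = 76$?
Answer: $\frac{576}{129227} \approx 0.0044573$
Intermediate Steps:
$L = -40$ ($L = 21 - 61 = -40$)
$Y{\left(S \right)} = 225$ ($Y{\left(S \right)} = 76 - -149 = 76 + 149 = 225$)
$f = - \frac{373}{576}$ ($f = - \frac{34689}{53568} = \left(-34689\right) \frac{1}{53568} = - \frac{373}{576} \approx -0.64757$)
$\frac{1}{f + Y{\left(L \right)}} = \frac{1}{- \frac{373}{576} + 225} = \frac{1}{\frac{129227}{576}} = \frac{576}{129227}$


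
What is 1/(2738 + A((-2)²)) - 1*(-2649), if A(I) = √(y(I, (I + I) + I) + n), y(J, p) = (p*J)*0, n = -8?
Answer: 9929316943/3748326 - I*√2/3748326 ≈ 2649.0 - 3.7729e-7*I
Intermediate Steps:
y(J, p) = 0 (y(J, p) = (J*p)*0 = 0)
A(I) = 2*I*√2 (A(I) = √(0 - 8) = √(-8) = 2*I*√2)
1/(2738 + A((-2)²)) - 1*(-2649) = 1/(2738 + 2*I*√2) - 1*(-2649) = 1/(2738 + 2*I*√2) + 2649 = 2649 + 1/(2738 + 2*I*√2)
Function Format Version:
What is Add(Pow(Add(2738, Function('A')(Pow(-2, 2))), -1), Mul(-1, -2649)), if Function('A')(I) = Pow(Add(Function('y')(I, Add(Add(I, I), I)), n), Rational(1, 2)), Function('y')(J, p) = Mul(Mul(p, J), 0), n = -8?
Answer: Add(Rational(9929316943, 3748326), Mul(Rational(-1, 3748326), I, Pow(2, Rational(1, 2)))) ≈ Add(2649.0, Mul(-3.7729e-7, I))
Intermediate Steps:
Function('y')(J, p) = 0 (Function('y')(J, p) = Mul(Mul(J, p), 0) = 0)
Function('A')(I) = Mul(2, I, Pow(2, Rational(1, 2))) (Function('A')(I) = Pow(Add(0, -8), Rational(1, 2)) = Pow(-8, Rational(1, 2)) = Mul(2, I, Pow(2, Rational(1, 2))))
Add(Pow(Add(2738, Function('A')(Pow(-2, 2))), -1), Mul(-1, -2649)) = Add(Pow(Add(2738, Mul(2, I, Pow(2, Rational(1, 2)))), -1), Mul(-1, -2649)) = Add(Pow(Add(2738, Mul(2, I, Pow(2, Rational(1, 2)))), -1), 2649) = Add(2649, Pow(Add(2738, Mul(2, I, Pow(2, Rational(1, 2)))), -1))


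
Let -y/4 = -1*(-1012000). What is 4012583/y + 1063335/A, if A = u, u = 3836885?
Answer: -170637529907/238949392000 ≈ -0.71412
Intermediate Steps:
y = -4048000 (y = -(-4)*(-1012000) = -4*1012000 = -4048000)
A = 3836885
4012583/y + 1063335/A = 4012583/(-4048000) + 1063335/3836885 = 4012583*(-1/4048000) + 1063335*(1/3836885) = -4012583/4048000 + 16359/59029 = -170637529907/238949392000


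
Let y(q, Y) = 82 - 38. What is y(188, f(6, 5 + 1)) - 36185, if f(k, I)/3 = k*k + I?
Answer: -36141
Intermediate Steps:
f(k, I) = 3*I + 3*k² (f(k, I) = 3*(k*k + I) = 3*(k² + I) = 3*(I + k²) = 3*I + 3*k²)
y(q, Y) = 44
y(188, f(6, 5 + 1)) - 36185 = 44 - 36185 = -36141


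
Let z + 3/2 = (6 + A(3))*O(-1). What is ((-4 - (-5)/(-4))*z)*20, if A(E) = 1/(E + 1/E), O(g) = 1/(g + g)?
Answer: 1953/4 ≈ 488.25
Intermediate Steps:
O(g) = 1/(2*g)
A(E) = 1/(E + 1/E)
z = -93/20 (z = -3/2 + (6 + 3/(1 + 3**2))*((1/2)/(-1)) = -3/2 + (6 + 3/(1 + 9))*((1/2)*(-1)) = -3/2 + (6 + 3/10)*(-1/2) = -3/2 + (63/10)*(-1/2) = -3/2 - 63/20 = -93/20 ≈ -4.6500)
((-4 - (-5)/(-4))*z)*20 = ((-4 - (-5)/(-4))*(-93/20))*20 = ((-4 - (-5)*(-1)/4)*(-93/20))*20 = ((-4 - 1*5/4)*(-93/20))*20 = ((-4 - 5/4)*(-93/20))*20 = -21/4*(-93/20)*20 = (1953/80)*20 = 1953/4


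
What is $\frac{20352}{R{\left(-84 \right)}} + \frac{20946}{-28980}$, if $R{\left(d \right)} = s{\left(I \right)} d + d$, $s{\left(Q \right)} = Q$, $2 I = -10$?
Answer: $\frac{289069}{4830} \approx 59.849$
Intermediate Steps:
$I = -5$ ($I = \frac{1}{2} \left(-10\right) = -5$)
$R{\left(d \right)} = - 4 d$ ($R{\left(d \right)} = - 5 d + d = - 4 d$)
$\frac{20352}{R{\left(-84 \right)}} + \frac{20946}{-28980} = \frac{20352}{\left(-4\right) \left(-84\right)} + \frac{20946}{-28980} = \frac{20352}{336} + 20946 \left(- \frac{1}{28980}\right) = 20352 \cdot \frac{1}{336} - \frac{3491}{4830} = \frac{424}{7} - \frac{3491}{4830} = \frac{289069}{4830}$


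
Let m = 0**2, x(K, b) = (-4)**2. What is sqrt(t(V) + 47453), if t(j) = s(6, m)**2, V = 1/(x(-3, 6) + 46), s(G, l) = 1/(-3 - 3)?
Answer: sqrt(1708309)/6 ≈ 217.84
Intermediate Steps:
x(K, b) = 16
m = 0
s(G, l) = -1/6 (s(G, l) = 1/(-6) = -1/6)
V = 1/62 (V = 1/(16 + 46) = 1/62 ≈ 0.016129)
t(j) = 1/36 (t(j) = (-1/6)**2 = 1/36)
sqrt(t(V) + 47453) = sqrt(1/36 + 47453) = sqrt(1708309/36) = sqrt(1708309)/6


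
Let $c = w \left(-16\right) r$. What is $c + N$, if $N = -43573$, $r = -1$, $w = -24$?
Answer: $-43957$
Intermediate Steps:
$c = -384$ ($c = \left(-24\right) \left(-16\right) \left(-1\right) = 384 \left(-1\right) = -384$)
$c + N = -384 - 43573 = -43957$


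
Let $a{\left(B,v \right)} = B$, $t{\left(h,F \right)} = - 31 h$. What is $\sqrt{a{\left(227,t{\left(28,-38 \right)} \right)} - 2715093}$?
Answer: $17 i \sqrt{9394} \approx 1647.7 i$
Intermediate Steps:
$\sqrt{a{\left(227,t{\left(28,-38 \right)} \right)} - 2715093} = \sqrt{227 - 2715093} = \sqrt{-2714866} = 17 i \sqrt{9394}$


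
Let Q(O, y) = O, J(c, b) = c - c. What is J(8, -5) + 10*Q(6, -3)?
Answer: 60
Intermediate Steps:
J(c, b) = 0
J(8, -5) + 10*Q(6, -3) = 0 + 10*6 = 0 + 60 = 60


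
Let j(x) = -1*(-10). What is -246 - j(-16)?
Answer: -256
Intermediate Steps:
j(x) = 10
-246 - j(-16) = -246 - 1*10 = -246 - 10 = -256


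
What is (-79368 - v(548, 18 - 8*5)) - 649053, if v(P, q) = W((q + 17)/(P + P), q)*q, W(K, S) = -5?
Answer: -728531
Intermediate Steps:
v(P, q) = -5*q
(-79368 - v(548, 18 - 8*5)) - 649053 = (-79368 - (-5)*(18 - 8*5)) - 649053 = (-79368 - (-5)*(18 - 40)) - 649053 = (-79368 - (-5)*(-22)) - 649053 = (-79368 - 1*110) - 649053 = (-79368 - 110) - 649053 = -79478 - 649053 = -728531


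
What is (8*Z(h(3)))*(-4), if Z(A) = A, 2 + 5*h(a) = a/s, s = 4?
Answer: 8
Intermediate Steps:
h(a) = -2/5 + a/20 (h(a) = -2/5 + (a/4)/5 = -2/5 + a/20)
(8*Z(h(3)))*(-4) = (8*(-2/5 + (1/20)*3))*(-4) = (8*(-2/5 + 3/20))*(-4) = (8*(-1/4))*(-4) = -2*(-4) = 8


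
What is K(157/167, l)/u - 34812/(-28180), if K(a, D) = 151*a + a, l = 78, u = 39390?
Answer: 5741758727/4634292585 ≈ 1.2390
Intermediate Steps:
K(a, D) = 152*a
K(157/167, l)/u - 34812/(-28180) = (152*(157/167))/39390 - 34812/(-28180) = (152*(157*(1/167)))*(1/39390) - 34812*(-1/28180) = (152*(157/167))*(1/39390) + 8703/7045 = (23864/167)*(1/39390) + 8703/7045 = 11932/3289065 + 8703/7045 = 5741758727/4634292585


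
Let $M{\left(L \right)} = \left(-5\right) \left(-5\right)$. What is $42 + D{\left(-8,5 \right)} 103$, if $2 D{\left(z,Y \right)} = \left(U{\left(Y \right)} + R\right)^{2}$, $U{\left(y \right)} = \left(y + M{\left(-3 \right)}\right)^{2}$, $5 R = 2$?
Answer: $\frac{1043803256}{25} \approx 4.1752 \cdot 10^{7}$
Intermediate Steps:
$R = \frac{2}{5}$ ($R = \frac{1}{5} \cdot 2 = \frac{2}{5} \approx 0.4$)
$M{\left(L \right)} = 25$
$U{\left(y \right)} = \left(25 + y\right)^{2}$ ($U{\left(y \right)} = \left(y + 25\right)^{2} = \left(25 + y\right)^{2}$)
$D{\left(z,Y \right)} = \frac{\left(\frac{2}{5} + \left(25 + Y\right)^{2}\right)^{2}}{2}$ ($D{\left(z,Y \right)} = \frac{\left(\left(25 + Y\right)^{2} + \frac{2}{5}\right)^{2}}{2} = \frac{\left(\frac{2}{5} + \left(25 + Y\right)^{2}\right)^{2}}{2}$)
$42 + D{\left(-8,5 \right)} 103 = 42 + \frac{\left(2 + 5 \left(25 + 5\right)^{2}\right)^{2}}{50} \cdot 103 = 42 + \frac{\left(2 + 5 \cdot 30^{2}\right)^{2}}{50} \cdot 103 = 42 + \frac{\left(2 + 5 \cdot 900\right)^{2}}{50} \cdot 103 = 42 + \frac{\left(2 + 4500\right)^{2}}{50} \cdot 103 = 42 + \frac{4502^{2}}{50} \cdot 103 = 42 + \frac{1}{50} \cdot 20268004 \cdot 103 = 42 + \frac{10134002}{25} \cdot 103 = 42 + \frac{1043802206}{25} = \frac{1043803256}{25}$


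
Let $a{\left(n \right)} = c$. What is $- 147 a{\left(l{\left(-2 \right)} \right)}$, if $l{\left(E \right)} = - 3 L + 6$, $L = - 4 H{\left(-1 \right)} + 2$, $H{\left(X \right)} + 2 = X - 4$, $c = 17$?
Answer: $-2499$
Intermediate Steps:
$H{\left(X \right)} = -6 + X$ ($H{\left(X \right)} = -2 + \left(X - 4\right) = -2 + \left(-4 + X\right) = -6 + X$)
$L = 30$ ($L = - 4 \left(-6 - 1\right) + 2 = \left(-4\right) \left(-7\right) + 2 = 28 + 2 = 30$)
$l{\left(E \right)} = -84$ ($l{\left(E \right)} = \left(-3\right) 30 + 6 = -90 + 6 = -84$)
$a{\left(n \right)} = 17$
$- 147 a{\left(l{\left(-2 \right)} \right)} = \left(-147\right) 17 = -2499$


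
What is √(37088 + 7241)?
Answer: √44329 ≈ 210.54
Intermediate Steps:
√(37088 + 7241) = √44329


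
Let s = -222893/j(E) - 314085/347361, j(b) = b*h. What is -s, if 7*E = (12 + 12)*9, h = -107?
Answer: -178237071697/2676069144 ≈ -66.604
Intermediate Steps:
E = 216/7 (E = ((12 + 12)*9)/7 = (24*9)/7 = (⅐)*216 = 216/7 ≈ 30.857)
j(b) = -107*b (j(b) = b*(-107) = -107*b)
s = 178237071697/2676069144 (s = -222893/((-107*216/7)) - 314085/347361 = -222893/(-23112/7) - 314085*1/347361 = -222893*(-7/23112) - 104695/115787 = 1560251/23112 - 104695/115787 = 178237071697/2676069144 ≈ 66.604)
-s = -1*178237071697/2676069144 = -178237071697/2676069144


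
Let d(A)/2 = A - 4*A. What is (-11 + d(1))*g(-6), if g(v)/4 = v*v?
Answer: -2448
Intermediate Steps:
d(A) = -6*A (d(A) = 2*(A - 4*A) = 2*(-3*A) = -6*A)
g(v) = 4*v² (g(v) = 4*(v*v) = 4*v²)
(-11 + d(1))*g(-6) = (-11 - 6*1)*(4*(-6)²) = (-11 - 6)*(4*36) = -17*144 = -2448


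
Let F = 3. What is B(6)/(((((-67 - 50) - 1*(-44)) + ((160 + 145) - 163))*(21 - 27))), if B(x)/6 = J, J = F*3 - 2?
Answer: -7/69 ≈ -0.10145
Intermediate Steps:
J = 7 (J = 3*3 - 2 = 9 - 2 = 7)
B(x) = 42 (B(x) = 6*7 = 42)
B(6)/(((((-67 - 50) - 1*(-44)) + ((160 + 145) - 163))*(21 - 27))) = 42/(((((-67 - 50) - 1*(-44)) + ((160 + 145) - 163))*(21 - 27))) = 42/((((-117 + 44) + (305 - 163))*(-6))) = 42/(((-73 + 142)*(-6))) = 42/((69*(-6))) = 42/(-414) = 42*(-1/414) = -7/69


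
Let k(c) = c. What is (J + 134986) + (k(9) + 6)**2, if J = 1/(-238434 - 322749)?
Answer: 75878114612/561183 ≈ 1.3521e+5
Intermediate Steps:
J = -1/561183 (J = 1/(-561183) = -1/561183 ≈ -1.7819e-6)
(J + 134986) + (k(9) + 6)**2 = (-1/561183 + 134986) + (9 + 6)**2 = 75751848437/561183 + 15**2 = 75751848437/561183 + 225 = 75878114612/561183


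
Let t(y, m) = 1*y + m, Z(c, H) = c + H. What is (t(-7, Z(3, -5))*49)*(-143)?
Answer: 63063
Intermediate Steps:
Z(c, H) = H + c
t(y, m) = m + y (t(y, m) = y + m = m + y)
(t(-7, Z(3, -5))*49)*(-143) = (((-5 + 3) - 7)*49)*(-143) = ((-2 - 7)*49)*(-143) = -9*49*(-143) = -441*(-143) = 63063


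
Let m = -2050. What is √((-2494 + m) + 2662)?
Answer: I*√1882 ≈ 43.382*I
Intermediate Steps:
√((-2494 + m) + 2662) = √((-2494 - 2050) + 2662) = √(-4544 + 2662) = √(-1882) = I*√1882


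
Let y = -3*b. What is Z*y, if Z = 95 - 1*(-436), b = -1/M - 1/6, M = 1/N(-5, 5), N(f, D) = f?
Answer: -15399/2 ≈ -7699.5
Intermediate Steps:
M = -⅕ (M = 1/(-5) = -⅕ ≈ -0.20000)
b = 29/6 (b = -1/(-⅕) - 1/6 = -1*(-5) - 1*⅙ = 5 - ⅙ = 29/6 ≈ 4.8333)
Z = 531 (Z = 95 + 436 = 531)
y = -29/2 (y = -3*29/6 = -29/2 ≈ -14.500)
Z*y = 531*(-29/2) = -15399/2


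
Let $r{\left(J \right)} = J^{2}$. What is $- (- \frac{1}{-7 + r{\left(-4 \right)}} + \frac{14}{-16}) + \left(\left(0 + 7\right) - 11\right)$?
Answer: $- \frac{217}{72} \approx -3.0139$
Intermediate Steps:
$- (- \frac{1}{-7 + r{\left(-4 \right)}} + \frac{14}{-16}) + \left(\left(0 + 7\right) - 11\right) = - (- \frac{1}{-7 + \left(-4\right)^{2}} + \frac{14}{-16}) + \left(\left(0 + 7\right) - 11\right) = - (- \frac{1}{-7 + 16} + 14 \left(- \frac{1}{16}\right)) + \left(7 - 11\right) = - (- \frac{1}{9} - \frac{7}{8}) - 4 = \left(-1\right) \left(- \frac{71}{72}\right) - 4 = \frac{71}{72} - 4 = - \frac{217}{72}$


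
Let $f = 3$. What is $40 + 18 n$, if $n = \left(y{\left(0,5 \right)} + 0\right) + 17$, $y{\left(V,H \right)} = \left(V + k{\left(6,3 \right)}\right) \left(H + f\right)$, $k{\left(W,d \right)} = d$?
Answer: $778$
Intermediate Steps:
$y{\left(V,H \right)} = \left(3 + H\right) \left(3 + V\right)$ ($y{\left(V,H \right)} = \left(V + 3\right) \left(H + 3\right) = \left(3 + V\right) \left(3 + H\right) = \left(3 + H\right) \left(3 + V\right)$)
$n = 41$ ($n = \left(\left(9 + 3 \cdot 5 + 3 \cdot 0 + 5 \cdot 0\right) + 0\right) + 17 = \left(\left(9 + 15 + 0 + 0\right) + 0\right) + 17 = \left(24 + 0\right) + 17 = 24 + 17 = 41$)
$40 + 18 n = 40 + 18 \cdot 41 = 40 + 738 = 778$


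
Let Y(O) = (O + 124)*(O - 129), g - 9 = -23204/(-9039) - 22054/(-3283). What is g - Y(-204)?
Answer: -790000385509/29675037 ≈ -26622.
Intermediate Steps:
g = 542600171/29675037 (g = 9 + (-23204/(-9039) - 22054/(-3283)) = 9 + (-23204*(-1/9039) - 22054*(-1/3283)) = 9 + (23204/9039 + 22054/3283) = 9 + 275524838/29675037 = 542600171/29675037 ≈ 18.285)
Y(O) = (-129 + O)*(124 + O) (Y(O) = (124 + O)*(-129 + O) = (-129 + O)*(124 + O))
g - Y(-204) = 542600171/29675037 - (-15996 + (-204)² - 5*(-204)) = 542600171/29675037 - (-15996 + 41616 + 1020) = 542600171/29675037 - 1*26640 = 542600171/29675037 - 26640 = -790000385509/29675037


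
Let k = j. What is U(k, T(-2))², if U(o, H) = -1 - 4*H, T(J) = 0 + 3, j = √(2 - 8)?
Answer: 169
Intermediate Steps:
j = I*√6 (j = √(-6) = I*√6 ≈ 2.4495*I)
T(J) = 3
k = I*√6 ≈ 2.4495*I
U(k, T(-2))² = (-1 - 4*3)² = (-1 - 12)² = (-13)² = 169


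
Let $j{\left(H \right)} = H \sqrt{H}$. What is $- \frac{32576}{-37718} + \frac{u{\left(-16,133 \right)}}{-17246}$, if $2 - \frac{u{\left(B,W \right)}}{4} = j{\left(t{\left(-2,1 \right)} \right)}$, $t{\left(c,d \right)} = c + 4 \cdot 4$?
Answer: $\frac{140375988}{162621157} + \frac{28 \sqrt{14}}{8623} \approx 0.87536$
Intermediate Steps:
$t{\left(c,d \right)} = 16 + c$ ($t{\left(c,d \right)} = c + 16 = 16 + c$)
$j{\left(H \right)} = H^{\frac{3}{2}}$
$u{\left(B,W \right)} = 8 - 56 \sqrt{14}$ ($u{\left(B,W \right)} = 8 - 4 \left(16 - 2\right)^{\frac{3}{2}} = 8 - 4 \cdot 14^{\frac{3}{2}} = 8 - 4 \cdot 14 \sqrt{14} = 8 - 56 \sqrt{14}$)
$- \frac{32576}{-37718} + \frac{u{\left(-16,133 \right)}}{-17246} = - \frac{32576}{-37718} + \frac{8 - 56 \sqrt{14}}{-17246} = \left(-32576\right) \left(- \frac{1}{37718}\right) + \left(8 - 56 \sqrt{14}\right) \left(- \frac{1}{17246}\right) = \frac{16288}{18859} - \left(\frac{4}{8623} - \frac{28 \sqrt{14}}{8623}\right) = \frac{140375988}{162621157} + \frac{28 \sqrt{14}}{8623}$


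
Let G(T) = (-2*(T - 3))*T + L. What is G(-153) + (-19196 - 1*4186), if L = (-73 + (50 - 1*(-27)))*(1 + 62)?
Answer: -70866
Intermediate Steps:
L = 252 (L = (-73 + (50 + 27))*63 = (-73 + 77)*63 = 4*63 = 252)
G(T) = 252 + T*(6 - 2*T) (G(T) = (-2*(T - 3))*T + 252 = (-2*(-3 + T))*T + 252 = (6 - 2*T)*T + 252 = T*(6 - 2*T) + 252 = 252 + T*(6 - 2*T))
G(-153) + (-19196 - 1*4186) = (252 - 2*(-153)**2 + 6*(-153)) + (-19196 - 1*4186) = (252 - 2*23409 - 918) + (-19196 - 4186) = (252 - 46818 - 918) - 23382 = -47484 - 23382 = -70866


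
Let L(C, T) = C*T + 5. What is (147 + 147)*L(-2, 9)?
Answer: -3822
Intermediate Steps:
L(C, T) = 5 + C*T
(147 + 147)*L(-2, 9) = (147 + 147)*(5 - 2*9) = 294*(5 - 18) = 294*(-13) = -3822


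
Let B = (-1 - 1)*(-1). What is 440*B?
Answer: 880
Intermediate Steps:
B = 2 (B = -2*(-1) = 2)
440*B = 440*2 = 880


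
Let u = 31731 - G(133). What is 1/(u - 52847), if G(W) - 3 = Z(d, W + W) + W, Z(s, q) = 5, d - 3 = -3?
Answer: -1/21257 ≈ -4.7043e-5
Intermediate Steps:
d = 0 (d = 3 - 3 = 0)
G(W) = 8 + W (G(W) = 3 + (5 + W) = 8 + W)
u = 31590 (u = 31731 - (8 + 133) = 31731 - 1*141 = 31731 - 141 = 31590)
1/(u - 52847) = 1/(31590 - 52847) = 1/(-21257) = -1/21257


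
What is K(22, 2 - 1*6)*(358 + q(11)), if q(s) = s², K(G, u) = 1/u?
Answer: -479/4 ≈ -119.75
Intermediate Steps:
K(22, 2 - 1*6)*(358 + q(11)) = (358 + 11²)/(2 - 1*6) = (358 + 121)/(2 - 6) = 479/(-4) = -¼*479 = -479/4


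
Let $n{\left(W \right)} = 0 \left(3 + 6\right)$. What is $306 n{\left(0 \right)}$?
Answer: $0$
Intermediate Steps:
$n{\left(W \right)} = 0$ ($n{\left(W \right)} = 0 \cdot 9 = 0$)
$306 n{\left(0 \right)} = 306 \cdot 0 = 0$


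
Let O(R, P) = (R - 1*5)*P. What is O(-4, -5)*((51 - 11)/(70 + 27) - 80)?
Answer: -347400/97 ≈ -3581.4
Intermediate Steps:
O(R, P) = P*(-5 + R) (O(R, P) = (R - 5)*P = (-5 + R)*P = P*(-5 + R))
O(-4, -5)*((51 - 11)/(70 + 27) - 80) = (-5*(-5 - 4))*((51 - 11)/(70 + 27) - 80) = (-5*(-9))*(40/97 - 80) = 45*(40*(1/97) - 80) = 45*(40/97 - 80) = 45*(-7720/97) = -347400/97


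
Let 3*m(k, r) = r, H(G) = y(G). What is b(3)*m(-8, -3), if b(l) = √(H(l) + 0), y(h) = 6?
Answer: -√6 ≈ -2.4495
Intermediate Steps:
H(G) = 6
m(k, r) = r/3
b(l) = √6 (b(l) = √(6 + 0) = √6)
b(3)*m(-8, -3) = √6*((⅓)*(-3)) = √6*(-1) = -√6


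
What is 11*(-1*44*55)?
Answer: -26620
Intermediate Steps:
11*(-1*44*55) = 11*(-44*55) = 11*(-2420) = -26620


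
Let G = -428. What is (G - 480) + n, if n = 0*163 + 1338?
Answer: 430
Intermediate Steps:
n = 1338 (n = 0 + 1338 = 1338)
(G - 480) + n = (-428 - 480) + 1338 = -908 + 1338 = 430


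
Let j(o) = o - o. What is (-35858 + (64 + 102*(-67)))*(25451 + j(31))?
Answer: -1084925228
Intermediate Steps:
j(o) = 0
(-35858 + (64 + 102*(-67)))*(25451 + j(31)) = (-35858 + (64 + 102*(-67)))*(25451 + 0) = (-35858 + (64 - 6834))*25451 = (-35858 - 6770)*25451 = -42628*25451 = -1084925228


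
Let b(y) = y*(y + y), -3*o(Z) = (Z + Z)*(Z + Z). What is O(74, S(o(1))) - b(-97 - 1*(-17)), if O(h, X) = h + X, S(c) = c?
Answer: -38182/3 ≈ -12727.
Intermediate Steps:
o(Z) = -4*Z²/3 (o(Z) = -(Z + Z)*(Z + Z)/3 = -2*Z*2*Z/3 = -4*Z²/3)
b(y) = 2*y² (b(y) = y*(2*y) = 2*y²)
O(h, X) = X + h
O(74, S(o(1))) - b(-97 - 1*(-17)) = (-4/3*1² + 74) - 2*(-97 - 1*(-17))² = (-4/3*1 + 74) - 2*(-97 + 17)² = (-4/3 + 74) - 2*(-80)² = 218/3 - 2*6400 = 218/3 - 1*12800 = 218/3 - 12800 = -38182/3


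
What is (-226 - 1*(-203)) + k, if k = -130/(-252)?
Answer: -2833/126 ≈ -22.484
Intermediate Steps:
k = 65/126 (k = -130*(-1/252) = 65/126 ≈ 0.51587)
(-226 - 1*(-203)) + k = (-226 - 1*(-203)) + 65/126 = (-226 + 203) + 65/126 = -23 + 65/126 = -2833/126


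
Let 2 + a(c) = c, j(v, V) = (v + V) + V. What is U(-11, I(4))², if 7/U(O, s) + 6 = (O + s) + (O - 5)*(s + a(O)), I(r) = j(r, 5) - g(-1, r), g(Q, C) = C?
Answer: 49/1681 ≈ 0.029149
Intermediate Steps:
j(v, V) = v + 2*V (j(v, V) = (V + v) + V = v + 2*V)
a(c) = -2 + c
I(r) = 10 (I(r) = (r + 2*5) - r = (r + 10) - r = (10 + r) - r = 10)
U(O, s) = 7/(-6 + O + s + (-5 + O)*(-2 + O + s)) (U(O, s) = 7/(-6 + ((O + s) + (O - 5)*(s + (-2 + O)))) = 7/(-6 + ((O + s) + (-5 + O)*(-2 + O + s))) = 7/(-6 + (O + s + (-5 + O)*(-2 + O + s))) = 7/(-6 + O + s + (-5 + O)*(-2 + O + s)))
U(-11, I(4))² = (7/(4 + (-11)² - 6*(-11) - 4*10 - 11*10))² = (7/(4 + 121 + 66 - 40 - 110))² = (7/41)² = 49/1681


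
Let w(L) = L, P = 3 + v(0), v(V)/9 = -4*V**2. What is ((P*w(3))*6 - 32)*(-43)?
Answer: -946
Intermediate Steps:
v(V) = -36*V**2 (v(V) = 9*(-4*V**2) = -36*V**2)
P = 3 (P = 3 - 36*0**2 = 3 - 36*0 = 3 + 0 = 3)
((P*w(3))*6 - 32)*(-43) = ((3*3)*6 - 32)*(-43) = (9*6 - 32)*(-43) = (54 - 32)*(-43) = 22*(-43) = -946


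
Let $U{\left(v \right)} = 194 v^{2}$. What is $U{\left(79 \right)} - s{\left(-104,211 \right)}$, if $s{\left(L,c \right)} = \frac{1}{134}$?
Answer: $\frac{162241035}{134} \approx 1.2108 \cdot 10^{6}$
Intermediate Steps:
$s{\left(L,c \right)} = \frac{1}{134}$
$U{\left(79 \right)} - s{\left(-104,211 \right)} = 194 \cdot 79^{2} - \frac{1}{134} = 194 \cdot 6241 - \frac{1}{134} = 1210754 - \frac{1}{134} = \frac{162241035}{134}$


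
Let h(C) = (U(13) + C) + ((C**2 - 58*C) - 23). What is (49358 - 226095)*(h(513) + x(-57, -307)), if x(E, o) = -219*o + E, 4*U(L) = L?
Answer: -212850908369/4 ≈ -5.3213e+10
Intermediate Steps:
U(L) = L/4
h(C) = -79/4 + C**2 - 57*C (h(C) = ((1/4)*13 + C) + ((C**2 - 58*C) - 23) = (13/4 + C) + (-23 + C**2 - 58*C) = -79/4 + C**2 - 57*C)
x(E, o) = E - 219*o
(49358 - 226095)*(h(513) + x(-57, -307)) = (49358 - 226095)*((-79/4 + 513**2 - 57*513) + (-57 - 219*(-307))) = -176737*((-79/4 + 263169 - 29241) + (-57 + 67233)) = -176737*(935633/4 + 67176) = -176737*1204337/4 = -212850908369/4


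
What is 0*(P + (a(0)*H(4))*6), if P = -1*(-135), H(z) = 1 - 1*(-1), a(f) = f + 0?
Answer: 0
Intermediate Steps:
a(f) = f
H(z) = 2 (H(z) = 1 + 1 = 2)
P = 135
0*(P + (a(0)*H(4))*6) = 0*(135 + (0*2)*6) = 0*(135 + 0*6) = 0*(135 + 0) = 0*135 = 0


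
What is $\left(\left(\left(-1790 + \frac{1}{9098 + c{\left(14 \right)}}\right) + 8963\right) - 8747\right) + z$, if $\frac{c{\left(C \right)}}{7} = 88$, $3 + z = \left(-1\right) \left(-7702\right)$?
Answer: $\frac{59498251}{9714} \approx 6125.0$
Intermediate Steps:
$z = 7699$ ($z = -3 - -7702 = -3 + 7702 = 7699$)
$c{\left(C \right)} = 616$ ($c{\left(C \right)} = 7 \cdot 88 = 616$)
$\left(\left(\left(-1790 + \frac{1}{9098 + c{\left(14 \right)}}\right) + 8963\right) - 8747\right) + z = \left(\left(\left(-1790 + \frac{1}{9098 + 616}\right) + 8963\right) - 8747\right) + 7699 = \left(\left(\left(-1790 + \frac{1}{9714}\right) + 8963\right) - 8747\right) + 7699 = \left(\left(- \frac{17388059}{9714} + 8963\right) - 8747\right) + 7699 = \left(\frac{69678523}{9714} - 8747\right) + 7699 = - \frac{15289835}{9714} + 7699 = \frac{59498251}{9714}$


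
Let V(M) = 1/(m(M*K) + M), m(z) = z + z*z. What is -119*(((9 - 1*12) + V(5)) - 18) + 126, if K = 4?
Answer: 65618/25 ≈ 2624.7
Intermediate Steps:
m(z) = z + z²
V(M) = 1/(M + 4*M*(1 + 4*M)) (V(M) = 1/((M*4)*(1 + M*4) + M) = 1/((4*M)*(1 + 4*M) + M) = 1/(4*M*(1 + 4*M) + M) = 1/(M + 4*M*(1 + 4*M)))
-119*(((9 - 1*12) + V(5)) - 18) + 126 = -119*(((9 - 1*12) + 1/(5*(5 + 16*5))) - 18) + 126 = -119*(((9 - 12) + 1/(5*(5 + 80))) - 18) + 126 = -119*((-3 + (⅕)/85) - 18) + 126 = -119*((-3 + (⅕)*(1/85)) - 18) + 126 = -119*((-3 + 1/425) - 18) + 126 = -119*(-1274/425 - 18) + 126 = -119*(-8924/425) + 126 = 62468/25 + 126 = 65618/25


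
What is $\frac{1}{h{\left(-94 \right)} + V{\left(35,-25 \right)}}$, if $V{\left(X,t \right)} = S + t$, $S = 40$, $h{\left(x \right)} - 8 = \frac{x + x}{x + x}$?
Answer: $\frac{1}{24} \approx 0.041667$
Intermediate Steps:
$h{\left(x \right)} = 9$ ($h{\left(x \right)} = 8 + \frac{x + x}{x + x} = 8 + \frac{2 x}{2 x} = 8 + 2 x \frac{1}{2 x} = 8 + 1 = 9$)
$V{\left(X,t \right)} = 40 + t$
$\frac{1}{h{\left(-94 \right)} + V{\left(35,-25 \right)}} = \frac{1}{9 + \left(40 - 25\right)} = \frac{1}{9 + 15} = \frac{1}{24}$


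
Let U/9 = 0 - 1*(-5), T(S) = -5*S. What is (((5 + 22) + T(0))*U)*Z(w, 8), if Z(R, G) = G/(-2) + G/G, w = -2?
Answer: -3645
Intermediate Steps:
U = 45 (U = 9*(0 - 1*(-5)) = 9*(0 + 5) = 9*5 = 45)
Z(R, G) = 1 - G/2 (Z(R, G) = G*(-1/2) + 1 = -G/2 + 1 = 1 - G/2)
(((5 + 22) + T(0))*U)*Z(w, 8) = (((5 + 22) - 5*0)*45)*(1 - 1/2*8) = ((27 + 0)*45)*(1 - 4) = (27*45)*(-3) = 1215*(-3) = -3645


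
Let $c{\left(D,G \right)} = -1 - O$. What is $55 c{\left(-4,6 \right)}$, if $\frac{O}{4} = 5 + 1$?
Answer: $-1375$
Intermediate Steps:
$O = 24$ ($O = 4 \left(5 + 1\right) = 4 \cdot 6 = 24$)
$c{\left(D,G \right)} = -25$ ($c{\left(D,G \right)} = -1 - 24 = -25$)
$55 c{\left(-4,6 \right)} = 55 \left(-25\right) = -1375$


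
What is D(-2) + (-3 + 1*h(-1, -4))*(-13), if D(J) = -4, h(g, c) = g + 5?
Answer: -17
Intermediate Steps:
h(g, c) = 5 + g
D(-2) + (-3 + 1*h(-1, -4))*(-13) = -4 + (-3 + 1*(5 - 1))*(-13) = -4 + (-3 + 1*4)*(-13) = -4 + (-3 + 4)*(-13) = -4 + 1*(-13) = -4 - 13 = -17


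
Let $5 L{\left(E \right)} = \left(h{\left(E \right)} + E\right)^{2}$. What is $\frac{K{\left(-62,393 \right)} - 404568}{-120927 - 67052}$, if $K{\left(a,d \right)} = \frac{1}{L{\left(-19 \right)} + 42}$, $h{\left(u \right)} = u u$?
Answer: $\frac{47404850827}{22026251346} \approx 2.1522$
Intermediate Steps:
$h{\left(u \right)} = u^{2}$
$L{\left(E \right)} = \frac{\left(E + E^{2}\right)^{2}}{5}$ ($L{\left(E \right)} = \frac{\left(E^{2} + E\right)^{2}}{5} = \frac{\left(E + E^{2}\right)^{2}}{5}$)
$K{\left(a,d \right)} = \frac{5}{117174}$ ($K{\left(a,d \right)} = \frac{1}{\frac{\left(-19\right)^{2} \left(1 - 19\right)^{2}}{5} + 42} = \frac{1}{\frac{1}{5} \cdot 361 \left(-18\right)^{2} + 42} = \frac{1}{\frac{1}{5} \cdot 361 \cdot 324 + 42} = \frac{1}{\frac{116964}{5} + 42} = \frac{1}{\frac{117174}{5}} = \frac{5}{117174}$)
$\frac{K{\left(-62,393 \right)} - 404568}{-120927 - 67052} = \frac{\frac{5}{117174} - 404568}{-120927 - 67052} = - \frac{47404850827}{117174 \left(-187979\right)} = \left(- \frac{47404850827}{117174}\right) \left(- \frac{1}{187979}\right) = \frac{47404850827}{22026251346}$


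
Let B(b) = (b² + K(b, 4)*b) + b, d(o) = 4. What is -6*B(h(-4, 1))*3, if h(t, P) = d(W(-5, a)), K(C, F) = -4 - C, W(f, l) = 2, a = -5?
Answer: 216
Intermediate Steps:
h(t, P) = 4
B(b) = b + b² + b*(-4 - b) (B(b) = (b² + (-4 - b)*b) + b = (b² + b*(-4 - b)) + b = b + b² + b*(-4 - b))
-6*B(h(-4, 1))*3 = -(-18)*4*3 = -6*(-12)*3 = 72*3 = 216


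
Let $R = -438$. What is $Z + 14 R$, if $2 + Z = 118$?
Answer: $-6016$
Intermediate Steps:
$Z = 116$ ($Z = -2 + 118 = 116$)
$Z + 14 R = 116 + 14 \left(-438\right) = 116 - 6132 = -6016$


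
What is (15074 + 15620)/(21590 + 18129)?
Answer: 30694/39719 ≈ 0.77278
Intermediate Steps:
(15074 + 15620)/(21590 + 18129) = 30694/39719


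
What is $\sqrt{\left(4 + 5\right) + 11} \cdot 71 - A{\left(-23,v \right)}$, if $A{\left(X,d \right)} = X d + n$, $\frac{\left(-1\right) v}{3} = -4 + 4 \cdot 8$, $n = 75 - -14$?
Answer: $-2021 + 142 \sqrt{5} \approx -1703.5$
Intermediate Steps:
$n = 89$ ($n = 75 + 14 = 89$)
$v = -84$ ($v = - 3 \left(-4 + 4 \cdot 8\right) = - 3 \left(-4 + 32\right) = \left(-3\right) 28 = -84$)
$A{\left(X,d \right)} = 89 + X d$ ($A{\left(X,d \right)} = X d + 89 = 89 + X d$)
$\sqrt{\left(4 + 5\right) + 11} \cdot 71 - A{\left(-23,v \right)} = \sqrt{\left(4 + 5\right) + 11} \cdot 71 - \left(89 - -1932\right) = \sqrt{9 + 11} \cdot 71 - \left(89 + 1932\right) = \sqrt{20} \cdot 71 - 2021 = 2 \sqrt{5} \cdot 71 - 2021 = 142 \sqrt{5} - 2021 = -2021 + 142 \sqrt{5}$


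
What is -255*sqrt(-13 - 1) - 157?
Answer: -157 - 255*I*sqrt(14) ≈ -157.0 - 954.12*I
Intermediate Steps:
-255*sqrt(-13 - 1) - 157 = -255*I*sqrt(14) - 157 = -157 - 255*I*sqrt(14)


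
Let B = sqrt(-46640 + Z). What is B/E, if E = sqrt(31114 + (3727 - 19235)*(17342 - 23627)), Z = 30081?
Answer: I*sqrt(1614484185746)/97498894 ≈ 0.013032*I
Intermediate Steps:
E = sqrt(97498894) (E = sqrt(31114 - 15508*(-6285)) = sqrt(31114 + 97467780) = sqrt(97498894) ≈ 9874.2)
B = I*sqrt(16559) (B = sqrt(-46640 + 30081) = sqrt(-16559) = I*sqrt(16559) ≈ 128.68*I)
B/E = (I*sqrt(16559))/(sqrt(97498894)) = (I*sqrt(16559))*(sqrt(97498894)/97498894) = I*sqrt(1614484185746)/97498894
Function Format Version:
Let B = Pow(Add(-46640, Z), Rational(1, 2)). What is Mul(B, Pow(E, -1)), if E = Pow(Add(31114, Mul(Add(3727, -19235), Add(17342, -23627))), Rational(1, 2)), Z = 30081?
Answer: Mul(Rational(1, 97498894), I, Pow(1614484185746, Rational(1, 2))) ≈ Mul(0.013032, I)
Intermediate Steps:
E = Pow(97498894, Rational(1, 2)) (E = Pow(Add(31114, Mul(-15508, -6285)), Rational(1, 2)) = Pow(Add(31114, 97467780), Rational(1, 2)) = Pow(97498894, Rational(1, 2)) ≈ 9874.2)
B = Mul(I, Pow(16559, Rational(1, 2))) (B = Pow(Add(-46640, 30081), Rational(1, 2)) = Pow(-16559, Rational(1, 2)) = Mul(I, Pow(16559, Rational(1, 2))) ≈ Mul(128.68, I))
Mul(B, Pow(E, -1)) = Mul(Mul(I, Pow(16559, Rational(1, 2))), Pow(Pow(97498894, Rational(1, 2)), -1)) = Mul(Mul(I, Pow(16559, Rational(1, 2))), Mul(Rational(1, 97498894), Pow(97498894, Rational(1, 2)))) = Mul(Rational(1, 97498894), I, Pow(1614484185746, Rational(1, 2)))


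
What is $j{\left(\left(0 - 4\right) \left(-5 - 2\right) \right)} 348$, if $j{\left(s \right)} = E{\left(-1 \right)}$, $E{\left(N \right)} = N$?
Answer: $-348$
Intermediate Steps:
$j{\left(s \right)} = -1$
$j{\left(\left(0 - 4\right) \left(-5 - 2\right) \right)} 348 = \left(-1\right) 348 = -348$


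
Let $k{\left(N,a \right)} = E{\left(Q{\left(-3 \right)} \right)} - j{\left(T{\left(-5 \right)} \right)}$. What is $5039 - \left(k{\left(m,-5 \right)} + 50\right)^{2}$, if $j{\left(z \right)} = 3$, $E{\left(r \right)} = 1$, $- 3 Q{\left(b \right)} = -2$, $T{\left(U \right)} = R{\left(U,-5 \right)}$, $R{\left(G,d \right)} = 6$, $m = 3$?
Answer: $2735$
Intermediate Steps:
$T{\left(U \right)} = 6$
$Q{\left(b \right)} = \frac{2}{3}$ ($Q{\left(b \right)} = \left(- \frac{1}{3}\right) \left(-2\right) = \frac{2}{3}$)
$k{\left(N,a \right)} = -2$ ($k{\left(N,a \right)} = 1 - 3 = -2$)
$5039 - \left(k{\left(m,-5 \right)} + 50\right)^{2} = 5039 - \left(-2 + 50\right)^{2} = 5039 - 48^{2} = 5039 - 2304 = 2735$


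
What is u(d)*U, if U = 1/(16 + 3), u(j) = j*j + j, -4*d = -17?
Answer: 357/304 ≈ 1.1743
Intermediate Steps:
d = 17/4 (d = -¼*(-17) = 17/4 ≈ 4.2500)
u(j) = j + j² (u(j) = j² + j = j + j²)
U = 1/19 ≈ 0.052632
u(d)*U = (17*(1 + 17/4)/4)*(1/19) = ((17/4)*(21/4))*(1/19) = (357/16)*(1/19) = 357/304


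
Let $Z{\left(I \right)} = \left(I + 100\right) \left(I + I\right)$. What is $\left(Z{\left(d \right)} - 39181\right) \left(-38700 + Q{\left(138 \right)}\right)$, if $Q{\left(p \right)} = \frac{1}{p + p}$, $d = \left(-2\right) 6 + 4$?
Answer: $\frac{144740927649}{92} \approx 1.5733 \cdot 10^{9}$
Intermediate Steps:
$d = -8$ ($d = -12 + 4 = -8$)
$Q{\left(p \right)} = \frac{1}{2 p}$
$Z{\left(I \right)} = 2 I \left(100 + I\right)$ ($Z{\left(I \right)} = \left(100 + I\right) 2 I = 2 I \left(100 + I\right)$)
$\left(Z{\left(d \right)} - 39181\right) \left(-38700 + Q{\left(138 \right)}\right) = \left(2 \left(-8\right) \left(100 - 8\right) - 39181\right) \left(-38700 + \frac{1}{2 \cdot 138}\right) = \left(2 \left(-8\right) 92 - 39181\right) \left(-38700 + \frac{1}{2} \cdot \frac{1}{138}\right) = \left(-1472 - 39181\right) \left(-38700 + \frac{1}{276}\right) = \left(-40653\right) \left(- \frac{10681199}{276}\right) = \frac{144740927649}{92}$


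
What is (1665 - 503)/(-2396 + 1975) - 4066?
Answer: -1712948/421 ≈ -4068.8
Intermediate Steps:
(1665 - 503)/(-2396 + 1975) - 4066 = 1162/(-421) - 4066 = 1162*(-1/421) - 4066 = -1162/421 - 4066 = -1712948/421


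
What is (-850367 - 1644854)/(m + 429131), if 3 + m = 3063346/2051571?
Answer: -5119123042191/880389623434 ≈ -5.8146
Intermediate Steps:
m = -3091367/2051571 (m = -3 + 3063346/2051571 = -3091367/2051571 ≈ -1.5068)
(-850367 - 1644854)/(m + 429131) = (-850367 - 1644854)/(-3091367/2051571 + 429131) = -2495221/880389623434/2051571 = -2495221*2051571/880389623434 = -5119123042191/880389623434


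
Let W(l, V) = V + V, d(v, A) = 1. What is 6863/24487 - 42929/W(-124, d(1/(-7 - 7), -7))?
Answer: -1051188697/48974 ≈ -21464.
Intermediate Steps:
W(l, V) = 2*V
6863/24487 - 42929/W(-124, d(1/(-7 - 7), -7)) = 6863/24487 - 42929/(2*1) = 6863*(1/24487) - 42929/2 = 6863/24487 - 42929*1/2 = 6863/24487 - 42929/2 = -1051188697/48974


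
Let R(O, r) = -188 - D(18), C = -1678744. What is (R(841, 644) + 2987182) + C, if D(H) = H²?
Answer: 1307926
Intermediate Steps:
R(O, r) = -512 (R(O, r) = -188 - 1*18² = -188 - 1*324 = -188 - 324 = -512)
(R(841, 644) + 2987182) + C = (-512 + 2987182) - 1678744 = 2986670 - 1678744 = 1307926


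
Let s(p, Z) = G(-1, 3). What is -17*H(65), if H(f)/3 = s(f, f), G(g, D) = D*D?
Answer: -459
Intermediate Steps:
G(g, D) = D²
s(p, Z) = 9 (s(p, Z) = 3² = 9)
H(f) = 27 (H(f) = 3*9 = 27)
-17*H(65) = -17*27 = -1*459 = -459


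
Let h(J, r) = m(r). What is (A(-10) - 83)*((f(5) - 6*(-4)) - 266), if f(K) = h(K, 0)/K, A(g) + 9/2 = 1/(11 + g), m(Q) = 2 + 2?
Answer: 104319/5 ≈ 20864.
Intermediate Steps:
m(Q) = 4
h(J, r) = 4
A(g) = -9/2 + 1/(11 + g)
f(K) = 4/K
(A(-10) - 83)*((f(5) - 6*(-4)) - 266) = ((-97 - 9*(-10))/(2*(11 - 10)) - 83)*((4/5 - 6*(-4)) - 266) = ((½)*(-97 + 90)/1 - 83)*((4*(⅕) + 24) - 266) = ((½)*1*(-7) - 83)*((⅘ + 24) - 266) = (-7/2 - 83)*(124/5 - 266) = -173/2*(-1206/5) = 104319/5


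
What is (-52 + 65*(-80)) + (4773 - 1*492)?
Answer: -971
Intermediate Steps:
(-52 + 65*(-80)) + (4773 - 1*492) = (-52 - 5200) + (4773 - 492) = -5252 + 4281 = -971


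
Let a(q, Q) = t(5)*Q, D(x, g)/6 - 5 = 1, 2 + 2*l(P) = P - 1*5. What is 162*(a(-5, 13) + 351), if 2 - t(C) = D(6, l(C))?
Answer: -14742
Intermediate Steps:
l(P) = -7/2 + P/2 (l(P) = -1 + (P - 1*5)/2 = -1 + (P - 5)/2 = -1 + (-5 + P)/2 = -1 + (-5/2 + P/2) = -7/2 + P/2)
D(x, g) = 36 (D(x, g) = 30 + 6*1 = 30 + 6 = 36)
t(C) = -34 (t(C) = 2 - 1*36 = 2 - 36 = -34)
a(q, Q) = -34*Q
162*(a(-5, 13) + 351) = 162*(-34*13 + 351) = 162*(-442 + 351) = 162*(-91) = -14742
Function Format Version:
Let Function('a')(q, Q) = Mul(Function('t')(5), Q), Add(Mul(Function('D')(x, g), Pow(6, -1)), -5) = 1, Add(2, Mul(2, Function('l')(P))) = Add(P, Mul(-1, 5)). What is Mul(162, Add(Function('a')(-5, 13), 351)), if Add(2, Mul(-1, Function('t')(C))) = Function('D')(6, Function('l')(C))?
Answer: -14742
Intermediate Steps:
Function('l')(P) = Add(Rational(-7, 2), Mul(Rational(1, 2), P)) (Function('l')(P) = Add(-1, Mul(Rational(1, 2), Add(P, Mul(-1, 5)))) = Add(-1, Mul(Rational(1, 2), Add(P, -5))) = Add(-1, Mul(Rational(1, 2), Add(-5, P))) = Add(-1, Add(Rational(-5, 2), Mul(Rational(1, 2), P))) = Add(Rational(-7, 2), Mul(Rational(1, 2), P)))
Function('D')(x, g) = 36 (Function('D')(x, g) = Add(30, Mul(6, 1)) = Add(30, 6) = 36)
Function('t')(C) = -34 (Function('t')(C) = Add(2, Mul(-1, 36)) = Add(2, -36) = -34)
Function('a')(q, Q) = Mul(-34, Q)
Mul(162, Add(Function('a')(-5, 13), 351)) = Mul(162, Add(Mul(-34, 13), 351)) = Mul(162, Add(-442, 351)) = Mul(162, -91) = -14742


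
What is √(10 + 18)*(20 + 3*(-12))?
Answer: -32*√7 ≈ -84.664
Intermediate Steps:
√(10 + 18)*(20 + 3*(-12)) = √28*(20 - 36) = (2*√7)*(-16) = -32*√7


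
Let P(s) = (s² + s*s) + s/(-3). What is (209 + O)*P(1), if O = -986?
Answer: -1295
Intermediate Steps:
P(s) = 2*s² - s/3 (P(s) = (s² + s²) + s*(-⅓) = 2*s² - s/3)
(209 + O)*P(1) = (209 - 986)*((⅓)*1*(-1 + 6*1)) = -259*(-1 + 6) = -259*5 = -777*5/3 = -1295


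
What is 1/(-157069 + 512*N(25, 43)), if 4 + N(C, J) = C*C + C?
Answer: 1/173683 ≈ 5.7576e-6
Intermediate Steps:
N(C, J) = -4 + C + C² (N(C, J) = -4 + (C*C + C) = -4 + (C² + C) = -4 + (C + C²) = -4 + C + C²)
1/(-157069 + 512*N(25, 43)) = 1/(-157069 + 512*(-4 + 25 + 25²)) = 1/(-157069 + 512*(-4 + 25 + 625)) = 1/(-157069 + 512*646) = 1/(-157069 + 330752) = 1/173683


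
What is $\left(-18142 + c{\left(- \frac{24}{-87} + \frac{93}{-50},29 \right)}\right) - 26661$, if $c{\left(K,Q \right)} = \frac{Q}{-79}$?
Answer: $- \frac{3539466}{79} \approx -44803.0$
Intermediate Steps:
$c{\left(K,Q \right)} = - \frac{Q}{79}$ ($c{\left(K,Q \right)} = Q \left(- \frac{1}{79}\right) = - \frac{Q}{79}$)
$\left(-18142 + c{\left(- \frac{24}{-87} + \frac{93}{-50},29 \right)}\right) - 26661 = \left(-18142 - \frac{29}{79}\right) - 26661 = - \frac{1433247}{79} - 26661 = - \frac{3539466}{79}$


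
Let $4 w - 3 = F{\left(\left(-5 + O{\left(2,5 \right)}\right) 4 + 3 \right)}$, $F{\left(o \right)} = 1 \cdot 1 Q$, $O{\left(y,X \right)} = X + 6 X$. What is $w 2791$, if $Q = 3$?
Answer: $\frac{8373}{2} \approx 4186.5$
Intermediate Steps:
$O{\left(y,X \right)} = 7 X$
$F{\left(o \right)} = 3$ ($F{\left(o \right)} = 1 \cdot 1 \cdot 3 = 1 \cdot 3 = 3$)
$w = \frac{3}{2}$ ($w = \frac{3}{4} + \frac{1}{4} \cdot 3 = \frac{3}{4} + \frac{3}{4} = \frac{3}{2} \approx 1.5$)
$w 2791 = \frac{3}{2} \cdot 2791 = \frac{8373}{2}$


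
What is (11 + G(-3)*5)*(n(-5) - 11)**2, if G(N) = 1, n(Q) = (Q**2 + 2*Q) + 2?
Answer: 576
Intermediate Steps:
n(Q) = 2 + Q**2 + 2*Q
(11 + G(-3)*5)*(n(-5) - 11)**2 = (11 + 1*5)*((2 + (-5)**2 + 2*(-5)) - 11)**2 = (11 + 5)*((2 + 25 - 10) - 11)**2 = 16*(17 - 11)**2 = 16*6**2 = 16*36 = 576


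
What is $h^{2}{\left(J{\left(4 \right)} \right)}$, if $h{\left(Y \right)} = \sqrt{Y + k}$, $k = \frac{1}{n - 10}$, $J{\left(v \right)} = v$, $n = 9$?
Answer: $3$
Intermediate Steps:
$k = -1$ ($k = \frac{1}{9 - 10} = \frac{1}{-1} = -1$)
$h{\left(Y \right)} = \sqrt{-1 + Y}$ ($h{\left(Y \right)} = \sqrt{Y - 1} = \sqrt{-1 + Y}$)
$h^{2}{\left(J{\left(4 \right)} \right)} = \left(\sqrt{-1 + 4}\right)^{2} = \left(\sqrt{3}\right)^{2} = 3$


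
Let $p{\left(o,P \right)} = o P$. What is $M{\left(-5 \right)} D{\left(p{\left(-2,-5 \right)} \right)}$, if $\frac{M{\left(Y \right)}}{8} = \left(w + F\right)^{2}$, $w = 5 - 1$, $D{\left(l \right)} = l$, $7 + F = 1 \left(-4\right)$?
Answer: $3920$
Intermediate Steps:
$p{\left(o,P \right)} = P o$
$F = -11$ ($F = -7 + 1 \left(-4\right) = -7 - 4 = -11$)
$w = 4$
$M{\left(Y \right)} = 392$ ($M{\left(Y \right)} = 8 \left(4 - 11\right)^{2} = 8 \left(-7\right)^{2} = 8 \cdot 49 = 392$)
$M{\left(-5 \right)} D{\left(p{\left(-2,-5 \right)} \right)} = 392 \left(\left(-5\right) \left(-2\right)\right) = 392 \cdot 10 = 3920$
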